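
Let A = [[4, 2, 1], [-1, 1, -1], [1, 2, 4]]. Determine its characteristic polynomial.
χ_A(x) = (x - 3)^3

xI - A = [[x - 4, -2, -1], [1, x - 1, 1], [-1, -2, x - 4]].

Expanding det(xI - A) along the first row:
det(xI - A) = + (x - 4)·det([[x - 1, 1], [-2, x - 4]]) - (-2)·det([[1, 1], [-1, x - 4]]) + (-1)·det([[1, x - 1], [-1, -2]]).

Evaluating gives χ_A(x) = x^3 - 9x^2 + 27x - 27 = (x - 3)^3.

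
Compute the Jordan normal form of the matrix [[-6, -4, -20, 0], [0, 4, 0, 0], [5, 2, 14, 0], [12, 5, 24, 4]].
The characteristic polynomial is det(xI - A) = (x - 4)^4, so the eigenvalues are 4 (algebraic multiplicity 4).

For λ = 4: rank(A - 4I) = 2, rank((A - 4I)^2) = 0. The eigenspace has dimension 4 - 2 = 2, so there are 2 Jordan blocks; the rank sequence gives block sizes [2, 2].

Assembling the blocks gives the Jordan form J above.

J = [[4, 1, 0, 0], [0, 4, 0, 0], [0, 0, 4, 1], [0, 0, 0, 4]]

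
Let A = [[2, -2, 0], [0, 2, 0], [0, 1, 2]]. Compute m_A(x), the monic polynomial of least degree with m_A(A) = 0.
m_A(x) = (x - 2)^2

The characteristic polynomial factors as (x - 2)^3. The minimal polynomial is ∏(x - λ)^{k_λ} where k_λ is the size of the largest Jordan block at λ.

For λ = 2: rank(A - 2I) = 1, and the largest Jordan block has size 2 (the smallest k with rank((A - 2I)^k) = rank((A - 2I)^(k+1))).

So m_A(x) = (x - 2)^2.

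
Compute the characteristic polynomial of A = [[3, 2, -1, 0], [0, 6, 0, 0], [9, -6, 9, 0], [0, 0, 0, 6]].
xI - A = [[x - 3, -2, 1, 0], [0, x - 6, 0, 0], [-9, 6, x - 9, 0], [0, 0, 0, x - 6]].

Expanding det(xI - A) along the first row:
det(xI - A) = + (x - 3)·det([[x - 6, 0, 0], [6, x - 9, 0], [0, 0, x - 6]]) - (-2)·det([[0, 0, 0], [-9, x - 9, 0], [0, 0, x - 6]]) + (1)·det([[0, x - 6, 0], [-9, 6, 0], [0, 0, x - 6]]) - (0)·det([[0, x - 6, 0], [-9, 6, x - 9], [0, 0, 0]]).

Evaluating gives χ_A(x) = x^4 - 24x^3 + 216x^2 - 864x + 1296 = (x - 6)^4.

χ_A(x) = (x - 6)^4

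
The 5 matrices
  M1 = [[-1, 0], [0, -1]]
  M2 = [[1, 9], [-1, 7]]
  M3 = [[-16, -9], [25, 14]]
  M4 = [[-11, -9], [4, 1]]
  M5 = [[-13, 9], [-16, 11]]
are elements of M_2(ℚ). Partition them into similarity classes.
4 classes: {M1}, {M2}, {M3, M5}, {M4}

Characteristic polynomials: χ_{M1} = (x + 1)^2, χ_{M2} = (x - 4)^2, χ_{M3} = (x + 1)^2, χ_{M4} = (x + 5)^2, χ_{M5} = (x + 1)^2.

{M1}: invariant factors x + 1, x + 1.

{M2}: invariant factors (x - 4)^2.

{M3, M5}: invariant factors (x + 1)^2.

{M4}: invariant factors (x + 5)^2.

Matrices are similar if and only if their invariant-factor lists agree; the partition into similarity classes is {M1}, {M2}, {M3, M5}, {M4}.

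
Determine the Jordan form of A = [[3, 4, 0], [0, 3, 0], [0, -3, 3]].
J = [[3, 1, 0], [0, 3, 0], [0, 0, 3]]

The characteristic polynomial is det(xI - A) = (x - 3)^3, so the eigenvalues are 3 (algebraic multiplicity 3).

For λ = 3: rank(A - 3I) = 1, rank((A - 3I)^2) = 0. The eigenspace has dimension 3 - 1 = 2, so there are 2 Jordan blocks; the rank sequence gives block sizes [2, 1].

Assembling the blocks gives the Jordan form J above.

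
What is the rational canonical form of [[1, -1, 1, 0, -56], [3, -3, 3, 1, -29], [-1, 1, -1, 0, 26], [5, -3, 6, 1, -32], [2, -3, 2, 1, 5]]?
R = [[0, 0, 0, 0, -30], [1, 0, 0, 0, -4], [0, 1, 0, 0, 27], [0, 0, 1, 0, 5], [0, 0, 0, 1, 3]]

The invariant factors of A (the non-unit diagonal entries of the Smith normal form of xI - A over ℚ[x]) are (x - 5)(x - 1)(x + 1)(x^2 + 2x + 6), each dividing the next. The characteristic polynomial is their product, (x - 5)(x - 1)(x + 1)(x^2 + 2x + 6).

The rational canonical form is the block-diagonal matrix of companion matrices C(f_i):
R = [[0, 0, 0, 0, -30], [1, 0, 0, 0, -4], [0, 1, 0, 0, 27], [0, 0, 1, 0, 5], [0, 0, 0, 1, 3]].

Note the characteristic polynomial does not split into linear factors over ℚ, so A has no Jordan form over ℚ; the rational canonical form exists over any field.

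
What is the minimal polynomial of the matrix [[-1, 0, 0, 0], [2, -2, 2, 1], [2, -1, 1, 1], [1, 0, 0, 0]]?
m_A(x) = x^2(x + 1)

The characteristic polynomial factors as x^2(x + 1)^2. The minimal polynomial is ∏(x - λ)^{k_λ} where k_λ is the size of the largest Jordan block at λ.

For λ = -1: rank(A + I) = 2, and the largest Jordan block has size 1 (the smallest k with rank((A + I)^k) = rank((A + I)^(k+1))).
For λ = 0: rank(A) = 3, and the largest Jordan block has size 2 (the smallest k with rank(A^k) = rank(A^(k+1))).

So m_A(x) = x^2(x + 1).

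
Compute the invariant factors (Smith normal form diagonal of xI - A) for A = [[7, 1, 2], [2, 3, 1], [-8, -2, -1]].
(x - 3)^3

The Jordan structure of A has elementary divisors (x - 3)^3. Arranging the block sizes at each eigenvalue in decreasing order and taking row products gives the invariant factors.

Invariant factors (smallest first, each dividing the next): (x - 3)^3.

Check: the last factor (x - 3)^3 is the minimal polynomial, and the product (x - 3)^3 is the characteristic polynomial.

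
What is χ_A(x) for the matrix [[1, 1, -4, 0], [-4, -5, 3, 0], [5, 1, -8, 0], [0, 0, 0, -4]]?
χ_A(x) = (x + 4)^4

xI - A = [[x - 1, -1, 4, 0], [4, x + 5, -3, 0], [-5, -1, x + 8, 0], [0, 0, 0, x + 4]].

Expanding det(xI - A) along the first row:
det(xI - A) = + (x - 1)·det([[x + 5, -3, 0], [-1, x + 8, 0], [0, 0, x + 4]]) - (-1)·det([[4, -3, 0], [-5, x + 8, 0], [0, 0, x + 4]]) + (4)·det([[4, x + 5, 0], [-5, -1, 0], [0, 0, x + 4]]) - (0)·det([[4, x + 5, -3], [-5, -1, x + 8], [0, 0, 0]]).

Evaluating gives χ_A(x) = x^4 + 16x^3 + 96x^2 + 256x + 256 = (x + 4)^4.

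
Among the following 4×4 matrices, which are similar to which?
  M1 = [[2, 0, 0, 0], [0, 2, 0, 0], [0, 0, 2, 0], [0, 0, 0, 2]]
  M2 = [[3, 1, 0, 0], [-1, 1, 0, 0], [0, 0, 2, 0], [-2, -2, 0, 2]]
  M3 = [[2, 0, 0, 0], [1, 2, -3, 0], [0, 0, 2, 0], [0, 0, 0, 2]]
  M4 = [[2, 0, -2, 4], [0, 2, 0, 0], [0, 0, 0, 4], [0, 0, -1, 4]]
Characteristic polynomials: χ_{M1} = (x - 2)^4, χ_{M2} = (x - 2)^4, χ_{M3} = (x - 2)^4, χ_{M4} = (x - 2)^4.

{M1}: invariant factors x - 2, x - 2, x - 2, x - 2.

{M2, M3, M4}: invariant factors x - 2, x - 2, (x - 2)^2.

Matrices are similar if and only if their invariant-factor lists agree; the partition into similarity classes is {M1}, {M2, M3, M4}.

2 classes: {M1}, {M2, M3, M4}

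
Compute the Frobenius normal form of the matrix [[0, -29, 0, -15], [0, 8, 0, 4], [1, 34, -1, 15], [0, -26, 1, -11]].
The invariant factors of A (the non-unit diagonal entries of the Smith normal form of xI - A over ℚ[x]) are (x + 4)(x^3 + 4x - 1), each dividing the next. The characteristic polynomial is their product, (x + 4)(x^3 + 4x - 1).

The rational canonical form is the block-diagonal matrix of companion matrices C(f_i):
R = [[0, 0, 0, 4], [1, 0, 0, -15], [0, 1, 0, -4], [0, 0, 1, -4]].

Note the characteristic polynomial does not split into linear factors over ℚ, so A has no Jordan form over ℚ; the rational canonical form exists over any field.

R = [[0, 0, 0, 4], [1, 0, 0, -15], [0, 1, 0, -4], [0, 0, 1, -4]]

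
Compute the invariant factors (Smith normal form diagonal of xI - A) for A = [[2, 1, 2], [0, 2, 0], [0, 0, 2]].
The Jordan structure of A has elementary divisors (x - 2)^2, (x - 2). Arranging the block sizes at each eigenvalue in decreasing order and taking row products gives the invariant factors.

Invariant factors (smallest first, each dividing the next): x - 2, (x - 2)^2.

Check: the last factor (x - 2)^2 is the minimal polynomial, and the product (x - 2)^3 is the characteristic polynomial.

x - 2, (x - 2)^2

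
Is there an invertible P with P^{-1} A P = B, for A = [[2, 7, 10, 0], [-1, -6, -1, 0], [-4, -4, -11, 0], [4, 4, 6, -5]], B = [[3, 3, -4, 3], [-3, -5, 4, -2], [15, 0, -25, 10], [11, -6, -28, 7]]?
Two matrices over a field are similar if and only if they have the same invariant factors.

Both A and B have characteristic polynomial (x + 5)^4 and minimal polynomial (x + 5)^3. Computing further, both have invariant factors x + 5, (x + 5)^3. Hence A and B are similar.

Yes.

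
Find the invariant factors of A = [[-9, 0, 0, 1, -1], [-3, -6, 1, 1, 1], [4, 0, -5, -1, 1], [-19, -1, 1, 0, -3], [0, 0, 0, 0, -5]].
The Jordan structure of A has elementary divisors (x + 5)^3, (x + 5), (x + 5). Arranging the block sizes at each eigenvalue in decreasing order and taking row products gives the invariant factors.

Invariant factors (smallest first, each dividing the next): x + 5, x + 5, (x + 5)^3.

Check: the last factor (x + 5)^3 is the minimal polynomial, and the product (x + 5)^5 is the characteristic polynomial.

x + 5, x + 5, (x + 5)^3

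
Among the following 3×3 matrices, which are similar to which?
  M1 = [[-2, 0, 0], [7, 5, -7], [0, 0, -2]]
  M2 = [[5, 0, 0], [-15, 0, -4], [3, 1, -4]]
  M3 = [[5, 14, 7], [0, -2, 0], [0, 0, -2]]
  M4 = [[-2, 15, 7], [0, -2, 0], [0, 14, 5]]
2 classes: {M1, M3}, {M2, M4}

Characteristic polynomials: χ_{M1} = (x - 5)(x + 2)^2, χ_{M2} = (x - 5)(x + 2)^2, χ_{M3} = (x - 5)(x + 2)^2, χ_{M4} = (x - 5)(x + 2)^2.

{M1, M3}: invariant factors x + 2, (x - 5)(x + 2).

{M2, M4}: invariant factors (x - 5)(x + 2)^2.

Matrices are similar if and only if their invariant-factor lists agree; the partition into similarity classes is {M1, M3}, {M2, M4}.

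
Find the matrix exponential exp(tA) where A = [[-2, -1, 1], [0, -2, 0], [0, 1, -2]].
A has Jordan form J = [[-2, 1, 0], [0, -2, 1], [0, 0, -2]] with A = PJP^{-1}, so e^{tA} = P e^{tJ} P^{-1}.

For a Jordan block J_k(λ), e^{tJ_k(λ)} = e^{λt} · (I + tN + t^2 N^2/2! + ... + t^{k-1} N^{k-1}/(k-1)!) where N is the nilpotent superdiagonal part.

Assembling the blocks and conjugating back gives the entries of e^{tA} as shown above.

e^{tA} = [[e^{-2*t}, t*(t - 2)*e^{-2*t}/2, t*e^{-2*t}], [0, e^{-2*t}, 0], [0, t*e^{-2*t}, e^{-2*t}]]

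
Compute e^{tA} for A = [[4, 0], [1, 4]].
A has Jordan form J = [[4, 1], [0, 4]] with A = PJP^{-1}, so e^{tA} = P e^{tJ} P^{-1}.

For a Jordan block J_k(λ), e^{tJ_k(λ)} = e^{λt} · (I + tN + t^2 N^2/2! + ... + t^{k-1} N^{k-1}/(k-1)!) where N is the nilpotent superdiagonal part.

Assembling the blocks and conjugating back gives the entries of e^{tA} as shown above.

e^{tA} = [[e^{4*t}, 0], [t*e^{4*t}, e^{4*t}]]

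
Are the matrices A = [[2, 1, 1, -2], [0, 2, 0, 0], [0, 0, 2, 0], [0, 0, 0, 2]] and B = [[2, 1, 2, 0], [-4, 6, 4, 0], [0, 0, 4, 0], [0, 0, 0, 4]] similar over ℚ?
trace(A) = 8 but trace(B) = 16. The trace is a similarity invariant, so A and B are not similar.

No.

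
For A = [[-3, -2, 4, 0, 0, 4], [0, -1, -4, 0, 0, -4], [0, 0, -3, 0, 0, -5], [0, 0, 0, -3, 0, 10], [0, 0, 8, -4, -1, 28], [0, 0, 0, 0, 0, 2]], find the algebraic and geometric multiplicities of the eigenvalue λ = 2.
algebraic multiplicity 1, geometric multiplicity 1

The characteristic polynomial is (x - 2)(x + 1)^2(x + 3)^3, so the factor x - 2 appears with exponent 1: the algebraic multiplicity is 1.

rank(A - 2I) = 5, so the eigenspace has dimension 6 - 5 = 1: the geometric multiplicity is 1.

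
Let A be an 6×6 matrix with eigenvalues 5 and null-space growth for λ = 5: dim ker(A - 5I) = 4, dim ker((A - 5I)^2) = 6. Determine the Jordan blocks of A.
Jordan blocks: (5, 2), (5, 2), (5, 1), (5, 1)

λ = 5: successive nullity increments [4, 2] count blocks of size ≥ k; block sizes are [2, 2, 1, 1].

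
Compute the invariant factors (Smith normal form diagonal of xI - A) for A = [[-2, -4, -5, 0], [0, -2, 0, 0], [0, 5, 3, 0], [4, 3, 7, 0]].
The Jordan structure of A has elementary divisors (x + 2)^2, x, (x - 3). Arranging the block sizes at each eigenvalue in decreasing order and taking row products gives the invariant factors.

Invariant factors (smallest first, each dividing the next): x(x - 3)(x + 2)^2.

Check: the last factor x(x - 3)(x + 2)^2 is the minimal polynomial, and the product x(x - 3)(x + 2)^2 is the characteristic polynomial.

x(x - 3)(x + 2)^2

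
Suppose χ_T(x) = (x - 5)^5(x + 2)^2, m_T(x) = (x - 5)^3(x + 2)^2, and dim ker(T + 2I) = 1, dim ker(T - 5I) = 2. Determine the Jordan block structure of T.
Jordan blocks: (-2, 2), (5, 3), (5, 2)

λ = -2: algebraic multiplicity 2 (exponent in χ_T), largest block size 2 (exponent in m_T), 1 block (geometric multiplicity). This forces block sizes [2].
λ = 5: algebraic multiplicity 5 (exponent in χ_T), largest block size 3 (exponent in m_T), 2 blocks (geometric multiplicity). These force block sizes [3, 2].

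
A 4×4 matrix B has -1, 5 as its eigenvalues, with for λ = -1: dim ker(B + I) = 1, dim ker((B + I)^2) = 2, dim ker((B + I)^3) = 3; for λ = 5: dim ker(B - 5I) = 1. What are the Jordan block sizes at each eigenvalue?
Jordan blocks: (-1, 3), (5, 1)

λ = -1: successive nullity increments [1, 1, 1] count blocks of size ≥ k; block sizes are [3].
λ = 5: successive nullity increments [1] count blocks of size ≥ k; block sizes are [1].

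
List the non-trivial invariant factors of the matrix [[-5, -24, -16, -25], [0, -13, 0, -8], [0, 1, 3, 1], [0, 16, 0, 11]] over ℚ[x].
(x - 3)^2(x + 5)^2

The Jordan structure of A has elementary divisors (x + 5)^2, (x - 3)^2. Arranging the block sizes at each eigenvalue in decreasing order and taking row products gives the invariant factors.

Invariant factors (smallest first, each dividing the next): (x - 3)^2(x + 5)^2.

Check: the last factor (x - 3)^2(x + 5)^2 is the minimal polynomial, and the product (x - 3)^2(x + 5)^2 is the characteristic polynomial.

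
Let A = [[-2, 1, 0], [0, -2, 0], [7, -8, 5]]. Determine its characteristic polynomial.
xI - A = [[x + 2, -1, 0], [0, x + 2, 0], [-7, 8, x - 5]].

Expanding det(xI - A) along the first row:
det(xI - A) = + (x + 2)·det([[x + 2, 0], [8, x - 5]]) - (-1)·det([[0, 0], [-7, x - 5]]) + (0)·det([[0, x + 2], [-7, 8]]).

Evaluating gives χ_A(x) = x^3 - x^2 - 16x - 20 = (x - 5)(x + 2)^2.

χ_A(x) = (x - 5)(x + 2)^2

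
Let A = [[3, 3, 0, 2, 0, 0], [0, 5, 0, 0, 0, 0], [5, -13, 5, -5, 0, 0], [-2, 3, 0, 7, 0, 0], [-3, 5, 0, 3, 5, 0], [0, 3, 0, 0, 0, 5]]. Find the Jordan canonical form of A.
The characteristic polynomial is det(xI - A) = (x - 5)^6, so the eigenvalues are 5 (algebraic multiplicity 6).

For λ = 5: rank(A - 5I) = 2, rank((A - 5I)^2) = 0. The eigenspace has dimension 6 - 2 = 4, so there are 4 Jordan blocks; the rank sequence gives block sizes [2, 2, 1, 1].

Assembling the blocks gives the Jordan form J above.

J = [[5, 1, 0, 0, 0, 0], [0, 5, 0, 0, 0, 0], [0, 0, 5, 1, 0, 0], [0, 0, 0, 5, 0, 0], [0, 0, 0, 0, 5, 0], [0, 0, 0, 0, 0, 5]]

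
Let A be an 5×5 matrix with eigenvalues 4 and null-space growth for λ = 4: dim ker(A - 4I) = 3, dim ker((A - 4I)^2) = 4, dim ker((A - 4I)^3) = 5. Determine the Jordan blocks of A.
λ = 4: successive nullity increments [3, 1, 1] count blocks of size ≥ k; block sizes are [3, 1, 1].

Jordan blocks: (4, 3), (4, 1), (4, 1)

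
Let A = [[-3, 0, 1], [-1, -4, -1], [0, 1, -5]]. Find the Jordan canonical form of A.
The characteristic polynomial is det(xI - A) = (x + 4)^3, so the eigenvalues are -4 (algebraic multiplicity 3).

For λ = -4: rank(A + 4I) = 2, rank((A + 4I)^2) = 1, rank((A + 4I)^3) = 0. The eigenspace has dimension 3 - 2 = 1, so there is 1 Jordan block; the rank sequence gives block sizes [3].

Assembling the blocks gives the Jordan form J above.

J = [[-4, 1, 0], [0, -4, 1], [0, 0, -4]]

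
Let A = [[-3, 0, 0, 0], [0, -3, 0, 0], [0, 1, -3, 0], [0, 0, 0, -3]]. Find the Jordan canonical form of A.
J = [[-3, 1, 0, 0], [0, -3, 0, 0], [0, 0, -3, 0], [0, 0, 0, -3]]

The characteristic polynomial is det(xI - A) = (x + 3)^4, so the eigenvalues are -3 (algebraic multiplicity 4).

For λ = -3: rank(A + 3I) = 1, rank((A + 3I)^2) = 0. The eigenspace has dimension 4 - 1 = 3, so there are 3 Jordan blocks; the rank sequence gives block sizes [2, 1, 1].

Assembling the blocks gives the Jordan form J above.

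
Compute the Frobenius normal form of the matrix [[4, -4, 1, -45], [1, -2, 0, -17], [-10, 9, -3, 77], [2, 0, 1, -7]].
The invariant factors of A (the non-unit diagonal entries of the Smith normal form of xI - A over ℚ[x]) are (x^2 + 4x + 2)^2, each dividing the next. The characteristic polynomial is their product, (x^2 + 4x + 2)^2.

The rational canonical form is the block-diagonal matrix of companion matrices C(f_i):
R = [[0, 0, 0, -4], [1, 0, 0, -16], [0, 1, 0, -20], [0, 0, 1, -8]].

Note the characteristic polynomial does not split into linear factors over ℚ, so A has no Jordan form over ℚ; the rational canonical form exists over any field.

R = [[0, 0, 0, -4], [1, 0, 0, -16], [0, 1, 0, -20], [0, 0, 1, -8]]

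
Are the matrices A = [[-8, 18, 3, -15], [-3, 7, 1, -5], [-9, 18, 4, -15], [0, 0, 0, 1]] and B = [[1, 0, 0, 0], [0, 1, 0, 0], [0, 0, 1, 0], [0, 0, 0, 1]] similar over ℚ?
Both have characteristic polynomial (x - 1)^4, but the minimal polynomial of A is (x - 1)^2 while the minimal polynomial of B is x - 1. The minimal polynomial is a similarity invariant, so A and B are not similar.

No.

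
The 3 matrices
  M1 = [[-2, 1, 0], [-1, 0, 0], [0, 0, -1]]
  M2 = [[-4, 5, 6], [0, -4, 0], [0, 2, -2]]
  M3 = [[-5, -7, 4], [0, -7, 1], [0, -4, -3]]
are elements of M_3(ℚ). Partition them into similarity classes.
3 classes: {M1}, {M2}, {M3}

Characteristic polynomials: χ_{M1} = (x + 1)^3, χ_{M2} = (x + 2)(x + 4)^2, χ_{M3} = (x + 5)^3.

{M1}: invariant factors x + 1, (x + 1)^2.

{M2}: invariant factors (x + 2)(x + 4)^2.

{M3}: invariant factors (x + 5)^3.

Matrices are similar if and only if their invariant-factor lists agree; the partition into similarity classes is {M1}, {M2}, {M3}.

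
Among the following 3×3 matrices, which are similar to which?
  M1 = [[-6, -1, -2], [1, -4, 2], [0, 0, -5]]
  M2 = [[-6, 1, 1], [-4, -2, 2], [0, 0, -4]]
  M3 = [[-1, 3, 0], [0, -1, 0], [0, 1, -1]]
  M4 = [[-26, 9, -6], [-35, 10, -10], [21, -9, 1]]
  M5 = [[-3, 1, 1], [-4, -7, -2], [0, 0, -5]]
Characteristic polynomials: χ_{M1} = (x + 5)^3, χ_{M2} = (x + 4)^3, χ_{M3} = (x + 1)^3, χ_{M4} = (x + 5)^3, χ_{M5} = (x + 5)^3.

{M1, M4, M5}: invariant factors x + 5, (x + 5)^2.

{M2}: invariant factors x + 4, (x + 4)^2.

{M3}: invariant factors x + 1, (x + 1)^2.

Matrices are similar if and only if their invariant-factor lists agree; the partition into similarity classes is {M1, M4, M5}, {M2}, {M3}.

3 classes: {M1, M4, M5}, {M2}, {M3}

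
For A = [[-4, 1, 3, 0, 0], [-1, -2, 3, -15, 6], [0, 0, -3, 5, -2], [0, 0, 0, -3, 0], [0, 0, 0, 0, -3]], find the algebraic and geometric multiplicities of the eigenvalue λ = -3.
algebraic multiplicity 5, geometric multiplicity 3

The characteristic polynomial is (x + 3)^5, so the factor x + 3 appears with exponent 5: the algebraic multiplicity is 5.

rank(A + 3I) = 2, so the eigenspace has dimension 5 - 2 = 3: the geometric multiplicity is 3.

Since 3 < 5, A is not diagonalizable.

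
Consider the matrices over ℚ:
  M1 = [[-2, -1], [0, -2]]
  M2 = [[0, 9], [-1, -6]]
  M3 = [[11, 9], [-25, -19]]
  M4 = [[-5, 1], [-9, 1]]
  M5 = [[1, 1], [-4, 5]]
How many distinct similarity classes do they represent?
4 classes: {M1, M4}, {M2}, {M3}, {M5}

Characteristic polynomials: χ_{M1} = (x + 2)^2, χ_{M2} = (x + 3)^2, χ_{M3} = (x + 4)^2, χ_{M4} = (x + 2)^2, χ_{M5} = (x - 3)^2.

{M1, M4}: invariant factors (x + 2)^2.

{M2}: invariant factors (x + 3)^2.

{M3}: invariant factors (x + 4)^2.

{M5}: invariant factors (x - 3)^2.

Matrices are similar if and only if their invariant-factor lists agree; the partition into similarity classes is {M1, M4}, {M2}, {M3}, {M5}.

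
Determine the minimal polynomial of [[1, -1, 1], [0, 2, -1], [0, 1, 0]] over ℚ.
m_A(x) = (x - 1)^2

The characteristic polynomial factors as (x - 1)^3. The minimal polynomial is ∏(x - λ)^{k_λ} where k_λ is the size of the largest Jordan block at λ.

For λ = 1: rank(A - I) = 1, and the largest Jordan block has size 2 (the smallest k with rank((A - I)^k) = rank((A - I)^(k+1))).

So m_A(x) = (x - 1)^2.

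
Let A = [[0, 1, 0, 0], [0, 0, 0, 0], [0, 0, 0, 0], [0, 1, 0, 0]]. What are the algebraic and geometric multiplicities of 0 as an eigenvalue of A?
The characteristic polynomial is x^4, so the factor x appears with exponent 4: the algebraic multiplicity is 4.

rank(A) = 1, so the eigenspace has dimension 4 - 1 = 3: the geometric multiplicity is 3.

Since 3 < 4, A is not diagonalizable.

algebraic multiplicity 4, geometric multiplicity 3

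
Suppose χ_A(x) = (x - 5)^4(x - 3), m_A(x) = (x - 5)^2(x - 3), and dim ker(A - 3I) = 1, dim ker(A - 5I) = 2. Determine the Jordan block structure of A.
Jordan blocks: (3, 1), (5, 2), (5, 2)

λ = 3: algebraic multiplicity 1 (exponent in χ_A), largest block size 1 (exponent in m_A), 1 block (geometric multiplicity). This forces block sizes [1].
λ = 5: algebraic multiplicity 4 (exponent in χ_A), largest block size 2 (exponent in m_A), 2 blocks (geometric multiplicity). These force block sizes [2, 2].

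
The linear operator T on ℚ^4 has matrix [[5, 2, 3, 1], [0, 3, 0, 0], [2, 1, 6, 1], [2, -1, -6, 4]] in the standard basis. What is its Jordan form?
J = [[3, 1, 0, 0], [0, 3, 0, 0], [0, 0, 6, 1], [0, 0, 0, 6]]

The characteristic polynomial is det(xI - A) = (x - 6)^2(x - 3)^2, so the eigenvalues are 3 (algebraic multiplicity 2), 6 (algebraic multiplicity 2).

For λ = 3: rank(A - 3I) = 3, rank((A - 3I)^2) = 2. The eigenspace has dimension 4 - 3 = 1, so there is 1 Jordan block; the rank sequence gives block sizes [2].

For λ = 6: rank(A - 6I) = 3, rank((A - 6I)^2) = 2. The eigenspace has dimension 4 - 3 = 1, so there is 1 Jordan block; the rank sequence gives block sizes [2].

Assembling the blocks gives the Jordan form J above.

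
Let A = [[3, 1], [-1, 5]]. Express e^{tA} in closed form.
e^{tA} = [[(1 - t)*e^{4*t}, t*e^{4*t}], [-t*e^{4*t}, (t + 1)*e^{4*t}]]

A has Jordan form J = [[4, 1], [0, 4]] with A = PJP^{-1}, so e^{tA} = P e^{tJ} P^{-1}.

For a Jordan block J_k(λ), e^{tJ_k(λ)} = e^{λt} · (I + tN + t^2 N^2/2! + ... + t^{k-1} N^{k-1}/(k-1)!) where N is the nilpotent superdiagonal part.

Assembling the blocks and conjugating back gives the entries of e^{tA} as shown above.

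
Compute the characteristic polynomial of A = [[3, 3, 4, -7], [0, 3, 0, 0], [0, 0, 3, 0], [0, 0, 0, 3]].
χ_A(x) = (x - 3)^4

xI - A = [[x - 3, -3, -4, 7], [0, x - 3, 0, 0], [0, 0, x - 3, 0], [0, 0, 0, x - 3]].

Expanding det(xI - A) along the first row:
det(xI - A) = + (x - 3)·det([[x - 3, 0, 0], [0, x - 3, 0], [0, 0, x - 3]]) - (-3)·det([[0, 0, 0], [0, x - 3, 0], [0, 0, x - 3]]) + (-4)·det([[0, x - 3, 0], [0, 0, 0], [0, 0, x - 3]]) - (7)·det([[0, x - 3, 0], [0, 0, x - 3], [0, 0, 0]]).

Evaluating gives χ_A(x) = x^4 - 12x^3 + 54x^2 - 108x + 81 = (x - 3)^4.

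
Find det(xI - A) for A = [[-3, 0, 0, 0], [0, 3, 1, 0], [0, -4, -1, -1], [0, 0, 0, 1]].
χ_A(x) = (x - 1)^3(x + 3)

xI - A = [[x + 3, 0, 0, 0], [0, x - 3, -1, 0], [0, 4, x + 1, 1], [0, 0, 0, x - 1]].

Expanding det(xI - A) along the first row:
det(xI - A) = + (x + 3)·det([[x - 3, -1, 0], [4, x + 1, 1], [0, 0, x - 1]]) - (0)·det([[0, -1, 0], [0, x + 1, 1], [0, 0, x - 1]]) + (0)·det([[0, x - 3, 0], [0, 4, 1], [0, 0, x - 1]]) - (0)·det([[0, x - 3, -1], [0, 4, x + 1], [0, 0, 0]]).

Evaluating gives χ_A(x) = x^4 - 6x^2 + 8x - 3 = (x - 1)^3(x + 3).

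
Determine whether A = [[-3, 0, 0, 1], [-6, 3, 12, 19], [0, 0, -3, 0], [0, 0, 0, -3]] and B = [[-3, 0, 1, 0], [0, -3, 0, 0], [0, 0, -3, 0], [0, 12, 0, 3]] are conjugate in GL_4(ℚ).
Yes.

Two matrices over a field are similar if and only if they have the same invariant factors.

Both A and B have characteristic polynomial (x - 3)(x + 3)^3 and minimal polynomial (x - 3)(x + 3)^2. Computing further, both have invariant factors x + 3, (x - 3)(x + 3)^2. Hence A and B are similar.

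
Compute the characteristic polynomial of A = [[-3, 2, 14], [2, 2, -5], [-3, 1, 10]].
xI - A = [[x + 3, -2, -14], [-2, x - 2, 5], [3, -1, x - 10]].

Expanding det(xI - A) along the first row:
det(xI - A) = + (x + 3)·det([[x - 2, 5], [-1, x - 10]]) - (-2)·det([[-2, 5], [3, x - 10]]) + (-14)·det([[-2, x - 2], [3, -1]]).

Evaluating gives χ_A(x) = x^3 - 9x^2 + 27x - 27 = (x - 3)^3.

χ_A(x) = (x - 3)^3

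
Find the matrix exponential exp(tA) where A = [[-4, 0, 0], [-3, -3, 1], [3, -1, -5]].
e^{tA} = [[e^{-4*t}, 0, 0], [-3*t*e^{-4*t}, (t + 1)*e^{-4*t}, t*e^{-4*t}], [3*t*e^{-4*t}, -t*e^{-4*t}, (1 - t)*e^{-4*t}]]

A has Jordan form J = [[-4, 1, 0], [0, -4, 0], [0, 0, -4]] with A = PJP^{-1}, so e^{tA} = P e^{tJ} P^{-1}.

For a Jordan block J_k(λ), e^{tJ_k(λ)} = e^{λt} · (I + tN + t^2 N^2/2! + ... + t^{k-1} N^{k-1}/(k-1)!) where N is the nilpotent superdiagonal part.

Assembling the blocks and conjugating back gives the entries of e^{tA} as shown above.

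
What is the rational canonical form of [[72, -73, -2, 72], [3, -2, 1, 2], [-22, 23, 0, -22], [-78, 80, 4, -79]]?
The invariant factors of A (the non-unit diagonal entries of the Smith normal form of xI - A over ℚ[x]) are (x - 1)(x + 2)(x + 4)^2, each dividing the next. The characteristic polynomial is their product, (x - 1)(x + 2)(x + 4)^2.

The rational canonical form is the block-diagonal matrix of companion matrices C(f_i):
R = [[0, 0, 0, 32], [1, 0, 0, 0], [0, 1, 0, -22], [0, 0, 1, -9]].

R = [[0, 0, 0, 32], [1, 0, 0, 0], [0, 1, 0, -22], [0, 0, 1, -9]]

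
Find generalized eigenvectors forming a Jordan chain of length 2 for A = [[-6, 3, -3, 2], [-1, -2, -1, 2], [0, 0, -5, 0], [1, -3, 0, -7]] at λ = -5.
v_1 = [[1, 2, 0, -2]]^T, v_2 = [[1, 1, 0, -1]]^T

We seek v_1 ∈ ker((A + 5I)^2) \ ker(A + 5I), then set v_{i+1} = (A + 5I) v_i.

One such chain is v_1 = [[1, 2, 0, -2]]^T, v_2 = [[1, 1, 0, -1]]^T. Check: (A + 5I) v_2 = [[0, 0, 0, 0]]^T = 0.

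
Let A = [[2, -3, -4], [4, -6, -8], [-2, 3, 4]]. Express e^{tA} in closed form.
e^{tA} = [[2*t + 1, -3*t, -4*t], [4*t, 1 - 6*t, -8*t], [-2*t, 3*t, 4*t + 1]]

A has Jordan form J = [[0, 1, 0], [0, 0, 0], [0, 0, 0]] with A = PJP^{-1}, so e^{tA} = P e^{tJ} P^{-1}.

For a Jordan block J_k(λ), e^{tJ_k(λ)} = e^{λt} · (I + tN + t^2 N^2/2! + ... + t^{k-1} N^{k-1}/(k-1)!) where N is the nilpotent superdiagonal part.

Assembling the blocks and conjugating back gives the entries of e^{tA} as shown above.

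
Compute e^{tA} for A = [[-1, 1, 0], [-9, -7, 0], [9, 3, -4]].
e^{tA} = [[(3*t + 1)*e^{-4*t}, t*e^{-4*t}, 0], [-9*t*e^{-4*t}, (1 - 3*t)*e^{-4*t}, 0], [9*t*e^{-4*t}, 3*t*e^{-4*t}, e^{-4*t}]]

A has Jordan form J = [[-4, 1, 0], [0, -4, 0], [0, 0, -4]] with A = PJP^{-1}, so e^{tA} = P e^{tJ} P^{-1}.

For a Jordan block J_k(λ), e^{tJ_k(λ)} = e^{λt} · (I + tN + t^2 N^2/2! + ... + t^{k-1} N^{k-1}/(k-1)!) where N is the nilpotent superdiagonal part.

Assembling the blocks and conjugating back gives the entries of e^{tA} as shown above.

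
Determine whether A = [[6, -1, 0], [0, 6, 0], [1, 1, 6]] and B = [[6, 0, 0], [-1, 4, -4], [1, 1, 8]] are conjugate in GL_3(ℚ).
Two matrices over a field are similar if and only if they have the same invariant factors.

Both A and B have characteristic polynomial (x - 6)^3 and minimal polynomial (x - 6)^3. Computing further, both have invariant factors (x - 6)^3. Hence A and B are similar.

Yes.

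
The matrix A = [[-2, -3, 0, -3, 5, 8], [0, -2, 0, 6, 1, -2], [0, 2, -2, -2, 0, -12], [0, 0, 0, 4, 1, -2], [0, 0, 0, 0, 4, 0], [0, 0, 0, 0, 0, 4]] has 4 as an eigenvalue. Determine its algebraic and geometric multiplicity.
The characteristic polynomial is (x - 4)^3(x + 2)^3, so the factor x - 4 appears with exponent 3: the algebraic multiplicity is 3.

rank(A - 4I) = 4, so the eigenspace has dimension 6 - 4 = 2: the geometric multiplicity is 2.

Since 2 < 3, A is not diagonalizable.

algebraic multiplicity 3, geometric multiplicity 2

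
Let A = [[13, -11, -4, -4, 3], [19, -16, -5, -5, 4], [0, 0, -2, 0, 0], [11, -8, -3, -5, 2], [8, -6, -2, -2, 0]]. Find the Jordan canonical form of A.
The characteristic polynomial is det(xI - A) = (x + 2)^5, so the eigenvalues are -2 (algebraic multiplicity 5).

For λ = -2: rank(A + 2I) = 2, rank((A + 2I)^2) = 1, rank((A + 2I)^3) = 0. The eigenspace has dimension 5 - 2 = 3, so there are 3 Jordan blocks; the rank sequence gives block sizes [3, 1, 1].

Assembling the blocks gives the Jordan form J above.

J = [[-2, 1, 0, 0, 0], [0, -2, 1, 0, 0], [0, 0, -2, 0, 0], [0, 0, 0, -2, 0], [0, 0, 0, 0, -2]]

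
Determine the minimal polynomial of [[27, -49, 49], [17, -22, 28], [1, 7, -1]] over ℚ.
The characteristic polynomial factors as (x - 6)(x + 1)^2. The minimal polynomial is ∏(x - λ)^{k_λ} where k_λ is the size of the largest Jordan block at λ.

For λ = -1: rank(A + I) = 2, and the largest Jordan block has size 2 (the smallest k with rank((A + I)^k) = rank((A + I)^(k+1))).
For λ = 6: rank(A - 6I) = 2, and the largest Jordan block has size 1 (the smallest k with rank((A - 6I)^k) = rank((A - 6I)^(k+1))).

So m_A(x) = (x - 6)(x + 1)^2.

m_A(x) = (x - 6)(x + 1)^2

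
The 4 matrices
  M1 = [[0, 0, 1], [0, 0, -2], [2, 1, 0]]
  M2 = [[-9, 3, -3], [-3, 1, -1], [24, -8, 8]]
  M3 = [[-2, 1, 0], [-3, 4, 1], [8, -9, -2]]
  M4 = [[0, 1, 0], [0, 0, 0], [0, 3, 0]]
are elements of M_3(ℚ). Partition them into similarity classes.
Characteristic polynomials: χ_{M1} = x^3, χ_{M2} = x^3, χ_{M3} = x^3, χ_{M4} = x^3.

{M1, M3}: invariant factors x^3.

{M2, M4}: invariant factors x, x^2.

Matrices are similar if and only if their invariant-factor lists agree; the partition into similarity classes is {M1, M3}, {M2, M4}.

2 classes: {M1, M3}, {M2, M4}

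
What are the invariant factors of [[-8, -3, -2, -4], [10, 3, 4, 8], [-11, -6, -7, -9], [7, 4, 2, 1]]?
(x + 2)(x + 3)^3

The Jordan structure of A has elementary divisors (x + 3)^3, (x + 2). Arranging the block sizes at each eigenvalue in decreasing order and taking row products gives the invariant factors.

Invariant factors (smallest first, each dividing the next): (x + 2)(x + 3)^3.

Check: the last factor (x + 2)(x + 3)^3 is the minimal polynomial, and the product (x + 2)(x + 3)^3 is the characteristic polynomial.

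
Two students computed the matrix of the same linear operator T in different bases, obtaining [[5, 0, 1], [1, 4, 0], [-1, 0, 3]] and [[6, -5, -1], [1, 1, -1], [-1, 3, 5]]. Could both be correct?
Two matrices over a field are similar if and only if they have the same invariant factors.

Both A and B have characteristic polynomial (x - 4)^3 and minimal polynomial (x - 4)^3. Computing further, both have invariant factors (x - 4)^3. Hence A and B are similar.

Yes.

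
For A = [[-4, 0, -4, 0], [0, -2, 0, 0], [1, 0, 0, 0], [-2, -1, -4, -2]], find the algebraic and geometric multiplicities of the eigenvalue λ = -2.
algebraic multiplicity 4, geometric multiplicity 2

The characteristic polynomial is (x + 2)^4, so the factor x + 2 appears with exponent 4: the algebraic multiplicity is 4.

rank(A + 2I) = 2, so the eigenspace has dimension 4 - 2 = 2: the geometric multiplicity is 2.

Since 2 < 4, A is not diagonalizable.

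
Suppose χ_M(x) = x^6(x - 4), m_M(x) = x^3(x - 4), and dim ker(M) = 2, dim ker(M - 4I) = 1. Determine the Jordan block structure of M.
λ = 0: algebraic multiplicity 6 (exponent in χ_M), largest block size 3 (exponent in m_M), 2 blocks (geometric multiplicity). These force block sizes [3, 3].
λ = 4: algebraic multiplicity 1 (exponent in χ_M), largest block size 1 (exponent in m_M), 1 block (geometric multiplicity). This forces block sizes [1].

Jordan blocks: (0, 3), (0, 3), (4, 1)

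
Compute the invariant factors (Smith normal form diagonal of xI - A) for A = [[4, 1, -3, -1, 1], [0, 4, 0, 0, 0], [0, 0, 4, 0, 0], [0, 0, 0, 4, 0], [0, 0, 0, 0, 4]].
The Jordan structure of A has elementary divisors (x - 4)^2, (x - 4), (x - 4), (x - 4). Arranging the block sizes at each eigenvalue in decreasing order and taking row products gives the invariant factors.

Invariant factors (smallest first, each dividing the next): x - 4, x - 4, x - 4, (x - 4)^2.

Check: the last factor (x - 4)^2 is the minimal polynomial, and the product (x - 4)^5 is the characteristic polynomial.

x - 4, x - 4, x - 4, (x - 4)^2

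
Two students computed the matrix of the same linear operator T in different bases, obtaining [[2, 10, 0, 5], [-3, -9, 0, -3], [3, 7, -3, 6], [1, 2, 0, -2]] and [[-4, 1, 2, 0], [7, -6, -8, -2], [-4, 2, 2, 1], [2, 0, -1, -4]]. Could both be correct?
Yes.

Two matrices over a field are similar if and only if they have the same invariant factors.

Both A and B have characteristic polynomial (x + 3)^4 and minimal polynomial (x + 3)^2. Computing further, both have invariant factors (x + 3)^2, (x + 3)^2. Hence A and B are similar.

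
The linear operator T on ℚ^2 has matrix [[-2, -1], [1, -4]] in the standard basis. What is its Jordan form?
The characteristic polynomial is det(xI - A) = (x + 3)^2, so the eigenvalues are -3 (algebraic multiplicity 2).

For λ = -3: rank(A + 3I) = 1, rank((A + 3I)^2) = 0. The eigenspace has dimension 2 - 1 = 1, so there is 1 Jordan block; the rank sequence gives block sizes [2].

Assembling the blocks gives the Jordan form J above.

J = [[-3, 1], [0, -3]]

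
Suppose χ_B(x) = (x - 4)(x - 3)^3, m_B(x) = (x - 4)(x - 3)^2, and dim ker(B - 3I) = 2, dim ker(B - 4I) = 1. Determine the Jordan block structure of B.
Jordan blocks: (3, 2), (3, 1), (4, 1)

λ = 3: algebraic multiplicity 3 (exponent in χ_B), largest block size 2 (exponent in m_B), 2 blocks (geometric multiplicity). These force block sizes [2, 1].
λ = 4: algebraic multiplicity 1 (exponent in χ_B), largest block size 1 (exponent in m_B), 1 block (geometric multiplicity). This forces block sizes [1].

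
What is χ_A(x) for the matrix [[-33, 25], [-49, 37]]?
xI - A = [[x + 33, -25], [49, x - 37]].

Expanding det(xI - A) along the first row:
det(xI - A) = + (x + 33)·det([[x - 37]]) - (-25)·det([[49]]).

Evaluating gives χ_A(x) = x^2 - 4x + 4 = (x - 2)^2.

χ_A(x) = (x - 2)^2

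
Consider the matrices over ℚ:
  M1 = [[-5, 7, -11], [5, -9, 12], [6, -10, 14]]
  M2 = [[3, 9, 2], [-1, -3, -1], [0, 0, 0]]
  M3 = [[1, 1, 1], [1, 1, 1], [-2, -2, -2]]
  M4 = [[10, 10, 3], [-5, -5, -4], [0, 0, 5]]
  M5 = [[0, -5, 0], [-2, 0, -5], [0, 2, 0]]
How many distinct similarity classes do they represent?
3 classes: {M1, M2, M5}, {M3}, {M4}

Characteristic polynomials: χ_{M1} = x^3, χ_{M2} = x^3, χ_{M3} = x^3, χ_{M4} = x(x - 5)^2, χ_{M5} = x^3.

{M1, M2, M5}: invariant factors x^3.

{M3}: invariant factors x, x^2.

{M4}: invariant factors x(x - 5)^2.

Matrices are similar if and only if their invariant-factor lists agree; the partition into similarity classes is {M1, M2, M5}, {M3}, {M4}.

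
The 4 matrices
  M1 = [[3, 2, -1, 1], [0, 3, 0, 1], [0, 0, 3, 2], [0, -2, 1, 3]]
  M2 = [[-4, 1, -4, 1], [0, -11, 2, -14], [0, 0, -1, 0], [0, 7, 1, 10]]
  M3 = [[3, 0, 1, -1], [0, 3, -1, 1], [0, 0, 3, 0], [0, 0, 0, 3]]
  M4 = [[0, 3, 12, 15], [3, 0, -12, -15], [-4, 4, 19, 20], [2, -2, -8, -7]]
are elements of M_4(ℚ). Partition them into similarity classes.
Characteristic polynomials: χ_{M1} = (x - 3)^4, χ_{M2} = (x - 3)(x + 1)(x + 4)^2, χ_{M3} = (x - 3)^4, χ_{M4} = (x - 3)^4.

{M1}: invariant factors x - 3, (x - 3)^3.

{M2}: invariant factors (x - 3)(x + 1)(x + 4)^2.

{M3, M4}: invariant factors x - 3, x - 3, (x - 3)^2.

Matrices are similar if and only if their invariant-factor lists agree; the partition into similarity classes is {M1}, {M2}, {M3, M4}.

3 classes: {M1}, {M2}, {M3, M4}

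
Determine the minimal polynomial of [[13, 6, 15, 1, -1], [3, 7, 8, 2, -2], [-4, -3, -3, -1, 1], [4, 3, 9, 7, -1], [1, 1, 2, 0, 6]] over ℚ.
The characteristic polynomial factors as (x - 6)^5. The minimal polynomial is ∏(x - λ)^{k_λ} where k_λ is the size of the largest Jordan block at λ.

For λ = 6: rank(A - 6I) = 2, and the largest Jordan block has size 3 (the smallest k with rank((A - 6I)^k) = rank((A - 6I)^(k+1))).

So m_A(x) = (x - 6)^3.

m_A(x) = (x - 6)^3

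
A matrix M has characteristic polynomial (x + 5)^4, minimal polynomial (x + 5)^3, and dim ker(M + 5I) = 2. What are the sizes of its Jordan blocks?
λ = -5: algebraic multiplicity 4 (exponent in χ_M), largest block size 3 (exponent in m_M), 2 blocks (geometric multiplicity). These force block sizes [3, 1].

Jordan blocks: (-5, 3), (-5, 1)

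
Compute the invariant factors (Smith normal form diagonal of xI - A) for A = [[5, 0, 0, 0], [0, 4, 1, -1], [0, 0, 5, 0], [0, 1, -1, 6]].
The Jordan structure of A has elementary divisors (x - 5)^2, (x - 5), (x - 5). Arranging the block sizes at each eigenvalue in decreasing order and taking row products gives the invariant factors.

Invariant factors (smallest first, each dividing the next): x - 5, x - 5, (x - 5)^2.

Check: the last factor (x - 5)^2 is the minimal polynomial, and the product (x - 5)^4 is the characteristic polynomial.

x - 5, x - 5, (x - 5)^2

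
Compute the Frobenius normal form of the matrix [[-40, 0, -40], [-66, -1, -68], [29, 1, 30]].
The invariant factors of A (the non-unit diagonal entries of the Smith normal form of xI - A over ℚ[x]) are (x + 2)(x + 4)(x + 5), each dividing the next. The characteristic polynomial is their product, (x + 2)(x + 4)(x + 5).

The rational canonical form is the block-diagonal matrix of companion matrices C(f_i):
R = [[0, 0, -40], [1, 0, -38], [0, 1, -11]].

R = [[0, 0, -40], [1, 0, -38], [0, 1, -11]]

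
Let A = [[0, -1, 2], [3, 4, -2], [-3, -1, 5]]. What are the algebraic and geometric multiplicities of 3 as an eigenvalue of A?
algebraic multiplicity 3, geometric multiplicity 2

The characteristic polynomial is (x - 3)^3, so the factor x - 3 appears with exponent 3: the algebraic multiplicity is 3.

rank(A - 3I) = 1, so the eigenspace has dimension 3 - 1 = 2: the geometric multiplicity is 2.

Since 2 < 3, A is not diagonalizable.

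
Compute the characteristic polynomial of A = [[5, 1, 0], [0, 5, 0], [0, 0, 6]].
xI - A = [[x - 5, -1, 0], [0, x - 5, 0], [0, 0, x - 6]].

Expanding det(xI - A) along the first row:
det(xI - A) = + (x - 5)·det([[x - 5, 0], [0, x - 6]]) - (-1)·det([[0, 0], [0, x - 6]]) + (0)·det([[0, x - 5], [0, 0]]).

Evaluating gives χ_A(x) = x^3 - 16x^2 + 85x - 150 = (x - 6)(x - 5)^2.

χ_A(x) = (x - 6)(x - 5)^2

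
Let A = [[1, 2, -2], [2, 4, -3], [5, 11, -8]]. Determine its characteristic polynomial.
xI - A = [[x - 1, -2, 2], [-2, x - 4, 3], [-5, -11, x + 8]].

Expanding det(xI - A) along the first row:
det(xI - A) = + (x - 1)·det([[x - 4, 3], [-11, x + 8]]) - (-2)·det([[-2, 3], [-5, x + 8]]) + (2)·det([[-2, x - 4], [-5, -11]]).

Evaluating gives χ_A(x) = x^3 + 3x^2 + 3x + 1 = (x + 1)^3.

χ_A(x) = (x + 1)^3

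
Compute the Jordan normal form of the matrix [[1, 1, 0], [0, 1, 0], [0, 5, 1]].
J = [[1, 1, 0], [0, 1, 0], [0, 0, 1]]

The characteristic polynomial is det(xI - A) = (x - 1)^3, so the eigenvalues are 1 (algebraic multiplicity 3).

For λ = 1: rank(A - I) = 1, rank((A - I)^2) = 0. The eigenspace has dimension 3 - 1 = 2, so there are 2 Jordan blocks; the rank sequence gives block sizes [2, 1].

Assembling the blocks gives the Jordan form J above.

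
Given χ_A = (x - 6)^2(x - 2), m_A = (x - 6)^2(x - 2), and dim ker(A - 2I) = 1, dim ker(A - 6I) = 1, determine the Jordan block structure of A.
λ = 2: algebraic multiplicity 1 (exponent in χ_A), largest block size 1 (exponent in m_A), 1 block (geometric multiplicity). This forces block sizes [1].
λ = 6: algebraic multiplicity 2 (exponent in χ_A), largest block size 2 (exponent in m_A), 1 block (geometric multiplicity). This forces block sizes [2].

Jordan blocks: (2, 1), (6, 2)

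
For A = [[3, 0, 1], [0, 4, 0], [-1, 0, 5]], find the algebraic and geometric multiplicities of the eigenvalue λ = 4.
algebraic multiplicity 3, geometric multiplicity 2

The characteristic polynomial is (x - 4)^3, so the factor x - 4 appears with exponent 3: the algebraic multiplicity is 3.

rank(A - 4I) = 1, so the eigenspace has dimension 3 - 1 = 2: the geometric multiplicity is 2.

Since 2 < 3, A is not diagonalizable.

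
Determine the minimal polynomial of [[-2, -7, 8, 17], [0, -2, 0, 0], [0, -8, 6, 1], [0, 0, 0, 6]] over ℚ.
m_A(x) = (x - 6)^2(x + 2)^2

The characteristic polynomial factors as (x - 6)^2(x + 2)^2. The minimal polynomial is ∏(x - λ)^{k_λ} where k_λ is the size of the largest Jordan block at λ.

For λ = -2: rank(A + 2I) = 3, and the largest Jordan block has size 2 (the smallest k with rank((A + 2I)^k) = rank((A + 2I)^(k+1))).
For λ = 6: rank(A - 6I) = 3, and the largest Jordan block has size 2 (the smallest k with rank((A - 6I)^k) = rank((A - 6I)^(k+1))).

So m_A(x) = (x - 6)^2(x + 2)^2.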